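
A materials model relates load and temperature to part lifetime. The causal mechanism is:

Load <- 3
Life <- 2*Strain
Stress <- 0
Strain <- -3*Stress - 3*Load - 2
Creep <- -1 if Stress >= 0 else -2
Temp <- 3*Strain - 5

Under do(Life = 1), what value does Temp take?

do(Life=1) replaces the equation Life <- 2*Strain with the constant Life = 1.
No directed path runs from Life to Temp, so Temp keeps its natural value.
Strain = -3*Stress - 3*Load - 2  [with Stress=0, Load=3]  = -11
Temp = 3*Strain - 5  [with Strain=-11]  = -38

-38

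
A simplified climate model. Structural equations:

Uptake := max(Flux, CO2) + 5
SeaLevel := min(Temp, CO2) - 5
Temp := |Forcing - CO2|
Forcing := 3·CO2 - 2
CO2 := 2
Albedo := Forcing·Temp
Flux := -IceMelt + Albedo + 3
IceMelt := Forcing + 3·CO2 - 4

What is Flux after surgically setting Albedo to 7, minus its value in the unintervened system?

Under do(Albedo=7), the mechanism Albedo := Forcing·Temp is discarded; Albedo is fixed at 7.
Forcing = 3·CO2 - 2  [with CO2=2]  = 4
IceMelt = Forcing + 3·CO2 - 4  [with Forcing=4, CO2=2]  = 6
Flux = -IceMelt + Albedo + 3  [with IceMelt=6, Albedo=7]  = 4
Without intervention: Forcing = 3·CO2 - 2  [with CO2=2]  = 4; Temp = |Forcing - CO2|  [with Forcing=4, CO2=2]  = 2; IceMelt = Forcing + 3·CO2 - 4  [with Forcing=4, CO2=2]  = 6; Albedo = Forcing·Temp  [with Forcing=4, Temp=2]  = 8; Flux = -IceMelt + Albedo + 3  [with IceMelt=6, Albedo=8]  = 5.
Change = 4 − 5 = -1.

-1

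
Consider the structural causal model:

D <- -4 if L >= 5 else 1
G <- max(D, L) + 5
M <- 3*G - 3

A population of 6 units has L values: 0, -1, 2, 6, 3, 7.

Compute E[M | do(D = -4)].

20.5

do(D=-4) breaks D's dependence on L. With D=-4 fixed, M across the units is 12, 9, 18, 30, 21, 33, mean 20.5.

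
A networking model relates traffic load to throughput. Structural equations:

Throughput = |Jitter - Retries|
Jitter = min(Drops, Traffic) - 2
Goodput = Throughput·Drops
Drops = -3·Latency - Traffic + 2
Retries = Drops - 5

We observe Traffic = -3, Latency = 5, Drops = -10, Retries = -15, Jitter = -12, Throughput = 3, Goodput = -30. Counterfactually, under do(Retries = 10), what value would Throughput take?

Under do(Retries=10), the mechanism Retries = Drops - 5 is discarded; Retries is fixed at 10.
Drops = -3·Latency - Traffic + 2  [with Latency=5, Traffic=-3]  = -10
Jitter = min(Drops, Traffic) - 2  [with Drops=-10, Traffic=-3]  = -12
Throughput = |Jitter - Retries|  [with Jitter=-12, Retries=10]  = 22

22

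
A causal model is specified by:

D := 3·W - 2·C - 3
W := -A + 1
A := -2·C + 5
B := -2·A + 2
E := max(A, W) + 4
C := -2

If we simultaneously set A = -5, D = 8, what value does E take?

10

Setting A = -5, D = 8 by intervention discards those variables' equations.
W = -A + 1  [with A=-5]  = 6
E = max(A, W) + 4  [with A=-5, W=6]  = 10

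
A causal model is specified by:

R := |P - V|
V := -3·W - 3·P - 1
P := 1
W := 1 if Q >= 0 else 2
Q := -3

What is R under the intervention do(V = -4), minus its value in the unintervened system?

Intervening sets V = -4 and removes its equation (V := -3·W - 3·P - 1).
R = |P - V|  [with P=1, V=-4]  = 5
Without intervention: W = 1 if Q >= 0 else 2  [with Q=-3]  = 2; V = -3·W - 3·P - 1  [with W=2, P=1]  = -10; R = |P - V|  [with P=1, V=-10]  = 11.
Change = 5 − 11 = -6.

-6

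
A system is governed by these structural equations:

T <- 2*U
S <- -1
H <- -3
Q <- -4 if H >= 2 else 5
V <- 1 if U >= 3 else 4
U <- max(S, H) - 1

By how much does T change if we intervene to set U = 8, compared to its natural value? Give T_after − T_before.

The intervention breaks the incoming arrows to U: U <- max(S, H) - 1 no longer applies, and U = 8.
T = 2*U  [with U=8]  = 16
Without intervention: U = max(S, H) - 1  [with S=-1, H=-3]  = -2; T = 2*U  [with U=-2]  = -4.
Change = 16 − (-4) = 20.

20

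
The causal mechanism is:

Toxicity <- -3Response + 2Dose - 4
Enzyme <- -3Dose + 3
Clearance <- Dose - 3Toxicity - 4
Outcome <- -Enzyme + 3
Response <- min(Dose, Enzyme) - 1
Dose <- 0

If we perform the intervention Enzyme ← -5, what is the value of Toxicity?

Under do(Enzyme=-5), the mechanism Enzyme <- -3Dose + 3 is discarded; Enzyme is fixed at -5.
Response = min(Dose, Enzyme) - 1  [with Dose=0, Enzyme=-5]  = -6
Toxicity = -3Response + 2Dose - 4  [with Response=-6, Dose=0]  = 14

14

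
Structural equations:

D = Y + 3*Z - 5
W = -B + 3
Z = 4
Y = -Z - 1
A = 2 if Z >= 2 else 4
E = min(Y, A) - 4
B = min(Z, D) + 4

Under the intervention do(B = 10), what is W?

Intervening sets B = 10 and removes its equation (B = min(Z, D) + 4).
W = -B + 3  [with B=10]  = -7

-7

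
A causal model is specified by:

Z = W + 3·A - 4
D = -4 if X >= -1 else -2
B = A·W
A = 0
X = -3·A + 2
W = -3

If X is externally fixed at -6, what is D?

-2

do(X=-6) replaces the equation X = -3·A + 2 with the constant X = -6.
D = -4 if X >= -1 else -2  [with X=-6]  = -2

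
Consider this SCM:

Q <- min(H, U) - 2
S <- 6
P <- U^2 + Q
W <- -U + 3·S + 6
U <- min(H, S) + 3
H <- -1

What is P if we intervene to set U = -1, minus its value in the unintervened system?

The intervention breaks the incoming arrows to U: U <- min(H, S) + 3 no longer applies, and U = -1.
Q = min(H, U) - 2  [with H=-1, U=-1]  = -3
P = U^2 + Q  [with U=-1, Q=-3]  = -2
Without intervention: U = min(H, S) + 3  [with H=-1, S=6]  = 2; Q = min(H, U) - 2  [with H=-1, U=2]  = -3; P = U^2 + Q  [with U=2, Q=-3]  = 1.
Change = -2 − 1 = -3.

-3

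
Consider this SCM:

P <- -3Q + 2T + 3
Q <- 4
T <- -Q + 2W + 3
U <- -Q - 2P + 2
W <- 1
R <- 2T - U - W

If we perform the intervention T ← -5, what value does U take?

36

do(T=-5) replaces the equation T <- -Q + 2W + 3 with the constant T = -5.
P = -3Q + 2T + 3  [with Q=4, T=-5]  = -19
U = -Q - 2P + 2  [with Q=4, P=-19]  = 36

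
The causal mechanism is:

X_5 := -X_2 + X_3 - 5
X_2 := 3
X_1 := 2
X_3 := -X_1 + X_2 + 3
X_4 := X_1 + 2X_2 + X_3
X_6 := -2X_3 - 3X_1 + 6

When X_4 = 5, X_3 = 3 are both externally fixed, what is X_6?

-6

The joint intervention fixes X_4 = 5, X_3 = 3, removing each variable's own equation.
X_6 = -2X_3 - 3X_1 + 6  [with X_3=3, X_1=2]  = -6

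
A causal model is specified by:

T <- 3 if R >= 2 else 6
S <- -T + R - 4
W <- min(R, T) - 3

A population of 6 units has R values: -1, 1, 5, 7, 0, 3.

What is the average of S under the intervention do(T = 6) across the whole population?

Every unit gets T=6 under the intervention. S values become -11, -9, -5, -3, -10, -7; E[S|do(T=6)] = -7.5.

-7.5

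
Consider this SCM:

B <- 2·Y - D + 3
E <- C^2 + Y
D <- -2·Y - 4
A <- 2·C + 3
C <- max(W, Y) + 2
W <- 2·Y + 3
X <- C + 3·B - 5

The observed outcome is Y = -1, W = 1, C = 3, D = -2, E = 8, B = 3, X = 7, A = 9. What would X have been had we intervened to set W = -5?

5

Under do(W=-5), the mechanism W <- 2·Y + 3 is discarded; W is fixed at -5.
C = max(W, Y) + 2  [with W=-5, Y=-1]  = 1
D = -2·Y - 4  [with Y=-1]  = -2
B = 2·Y - D + 3  [with Y=-1, D=-2]  = 3
X = C + 3·B - 5  [with C=1, B=3]  = 5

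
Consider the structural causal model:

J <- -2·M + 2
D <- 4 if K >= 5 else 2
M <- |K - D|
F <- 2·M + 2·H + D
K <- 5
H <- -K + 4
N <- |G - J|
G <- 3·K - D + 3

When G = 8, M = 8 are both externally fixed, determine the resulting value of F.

18

Setting G = 8, M = 8 by intervention discards those variables' equations.
D = 4 if K >= 5 else 2  [with K=5]  = 4
H = -K + 4  [with K=5]  = -1
F = 2·M + 2·H + D  [with M=8, H=-1, D=4]  = 18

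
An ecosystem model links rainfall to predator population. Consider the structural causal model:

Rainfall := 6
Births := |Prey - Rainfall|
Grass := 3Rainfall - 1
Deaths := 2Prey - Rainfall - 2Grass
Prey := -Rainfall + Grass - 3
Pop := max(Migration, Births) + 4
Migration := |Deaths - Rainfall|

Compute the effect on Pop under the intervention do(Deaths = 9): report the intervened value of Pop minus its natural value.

-27

Under do(Deaths=9), the mechanism Deaths := 2Prey - Rainfall - 2Grass is discarded; Deaths is fixed at 9.
Grass = 3Rainfall - 1  [with Rainfall=6]  = 17
Prey = -Rainfall + Grass - 3  [with Rainfall=6, Grass=17]  = 8
Births = |Prey - Rainfall|  [with Prey=8, Rainfall=6]  = 2
Migration = |Deaths - Rainfall|  [with Deaths=9, Rainfall=6]  = 3
Pop = max(Migration, Births) + 4  [with Migration=3, Births=2]  = 7
Without intervention: Grass = 3Rainfall - 1  [with Rainfall=6]  = 17; Prey = -Rainfall + Grass - 3  [with Rainfall=6, Grass=17]  = 8; Births = |Prey - Rainfall|  [with Prey=8, Rainfall=6]  = 2; Deaths = 2Prey - Rainfall - 2Grass  [with Prey=8, Rainfall=6, Grass=17]  = -24; Migration = |Deaths - Rainfall|  [with Deaths=-24, Rainfall=6]  = 30; Pop = max(Migration, Births) + 4  [with Migration=30, Births=2]  = 34.
Change = 7 − 34 = -27.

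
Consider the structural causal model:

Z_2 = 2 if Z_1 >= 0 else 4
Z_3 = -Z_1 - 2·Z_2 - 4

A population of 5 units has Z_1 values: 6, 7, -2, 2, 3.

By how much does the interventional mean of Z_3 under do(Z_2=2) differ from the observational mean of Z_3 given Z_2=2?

The intervention sets Z_2=2 in all 5 units regardless of Z_1. Recomputing Z_3 per unit gives -14, -15, -6, -10, -11; average -11.2.
E[Z_3|Z_2=2] averages over only the 4 units with Z_2=2 (Z_1 = 6, 7, 2, 3): Z_3 = -14, -15, -10, -11, mean -12.5.
Difference = -11.2 − (-12.5) = 1.3.

1.3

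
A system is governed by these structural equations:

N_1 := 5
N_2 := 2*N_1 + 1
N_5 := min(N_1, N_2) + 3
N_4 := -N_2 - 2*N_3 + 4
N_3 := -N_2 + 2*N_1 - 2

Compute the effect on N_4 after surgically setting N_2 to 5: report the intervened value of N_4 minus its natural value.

-6

Under do(N_2=5), the mechanism N_2 := 2*N_1 + 1 is discarded; N_2 is fixed at 5.
N_3 = -N_2 + 2*N_1 - 2  [with N_2=5, N_1=5]  = 3
N_4 = -N_2 - 2*N_3 + 4  [with N_2=5, N_3=3]  = -7
Without intervention: N_2 = 2*N_1 + 1  [with N_1=5]  = 11; N_3 = -N_2 + 2*N_1 - 2  [with N_2=11, N_1=5]  = -3; N_4 = -N_2 - 2*N_3 + 4  [with N_2=11, N_3=-3]  = -1.
Change = -7 − (-1) = -6.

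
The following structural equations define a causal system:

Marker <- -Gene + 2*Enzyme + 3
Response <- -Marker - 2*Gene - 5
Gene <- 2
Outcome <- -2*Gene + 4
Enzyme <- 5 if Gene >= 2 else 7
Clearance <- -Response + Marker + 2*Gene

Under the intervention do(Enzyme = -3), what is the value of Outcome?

0

Under do(Enzyme=-3), the mechanism Enzyme <- 5 if Gene >= 2 else 7 is discarded; Enzyme is fixed at -3.
No directed path runs from Enzyme to Outcome, so Outcome keeps its natural value.
Outcome = -2*Gene + 4  [with Gene=2]  = 0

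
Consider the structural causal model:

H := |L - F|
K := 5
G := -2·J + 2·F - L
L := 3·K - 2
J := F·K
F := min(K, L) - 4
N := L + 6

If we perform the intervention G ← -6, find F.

1

do(G=-6) replaces the equation G := -2·J + 2·F - L with the constant G = -6.
F is not downstream of the intervention, so its value is determined by the original equations.
L = 3·K - 2  [with K=5]  = 13
F = min(K, L) - 4  [with K=5, L=13]  = 1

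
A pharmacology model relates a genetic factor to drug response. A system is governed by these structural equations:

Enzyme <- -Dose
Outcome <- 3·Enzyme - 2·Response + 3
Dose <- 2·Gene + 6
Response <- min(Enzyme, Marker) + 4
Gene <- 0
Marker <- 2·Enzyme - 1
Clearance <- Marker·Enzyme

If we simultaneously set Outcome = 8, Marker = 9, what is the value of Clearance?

-54

Setting Outcome = 8, Marker = 9 by intervention discards those variables' equations.
Dose = 2·Gene + 6  [with Gene=0]  = 6
Enzyme = -Dose  [with Dose=6]  = -6
Clearance = Marker·Enzyme  [with Marker=9, Enzyme=-6]  = -54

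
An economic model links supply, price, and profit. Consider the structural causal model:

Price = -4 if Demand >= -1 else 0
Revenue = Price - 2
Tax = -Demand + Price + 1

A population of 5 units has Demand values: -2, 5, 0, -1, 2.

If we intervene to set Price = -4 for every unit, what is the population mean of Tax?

do(Price=-4) breaks Price's dependence on Demand. With Price=-4 fixed, Tax across the units is -1, -8, -3, -2, -5, mean -3.8.

-3.8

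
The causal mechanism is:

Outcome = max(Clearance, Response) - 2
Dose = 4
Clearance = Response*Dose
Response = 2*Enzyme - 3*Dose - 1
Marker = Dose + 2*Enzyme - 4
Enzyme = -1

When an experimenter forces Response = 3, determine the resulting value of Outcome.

Under do(Response=3), the mechanism Response = 2*Enzyme - 3*Dose - 1 is discarded; Response is fixed at 3.
Clearance = Response*Dose  [with Response=3, Dose=4]  = 12
Outcome = max(Clearance, Response) - 2  [with Clearance=12, Response=3]  = 10

10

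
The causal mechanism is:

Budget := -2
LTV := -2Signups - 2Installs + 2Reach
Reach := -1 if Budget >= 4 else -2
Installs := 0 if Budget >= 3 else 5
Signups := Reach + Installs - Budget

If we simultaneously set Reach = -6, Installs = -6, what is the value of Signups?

Setting Reach = -6, Installs = -6 by intervention discards those variables' equations.
Signups = Reach + Installs - Budget  [with Reach=-6, Installs=-6, Budget=-2]  = -10

-10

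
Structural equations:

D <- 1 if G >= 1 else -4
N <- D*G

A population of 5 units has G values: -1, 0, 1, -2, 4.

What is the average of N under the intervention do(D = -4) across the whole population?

-1.6

The intervention sets D=-4 in all 5 units regardless of G. Recomputing N per unit gives 4, 0, -4, 8, -16; average -1.6.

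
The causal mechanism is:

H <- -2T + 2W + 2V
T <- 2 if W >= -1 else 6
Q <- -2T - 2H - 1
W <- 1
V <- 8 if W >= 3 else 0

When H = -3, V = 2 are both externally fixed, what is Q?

1

The joint intervention fixes H = -3, V = 2, removing each variable's own equation.
T = 2 if W >= -1 else 6  [with W=1]  = 2
Q = -2T - 2H - 1  [with T=2, H=-3]  = 1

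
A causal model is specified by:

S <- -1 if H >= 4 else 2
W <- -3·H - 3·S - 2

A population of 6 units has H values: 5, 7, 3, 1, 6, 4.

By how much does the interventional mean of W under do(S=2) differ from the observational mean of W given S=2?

-7

Every unit gets S=2 under the intervention. W values become -23, -29, -17, -11, -26, -20; E[W|do(S=2)] = -21.
E[W|S=2] averages over only the 2 units with S=2 (H = 3, 1): W = -17, -11, mean -14.
Difference = -21 − (-14) = -7.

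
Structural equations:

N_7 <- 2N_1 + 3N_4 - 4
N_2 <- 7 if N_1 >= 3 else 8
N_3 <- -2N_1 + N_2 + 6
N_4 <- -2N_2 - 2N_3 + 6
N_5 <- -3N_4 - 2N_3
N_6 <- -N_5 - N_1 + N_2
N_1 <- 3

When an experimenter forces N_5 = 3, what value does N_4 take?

-22

The intervention breaks the incoming arrows to N_5: N_5 <- -3N_4 - 2N_3 no longer applies, and N_5 = 3.
Since N_4 is not a descendant of the intervened variable, it is unaffected.
N_2 = 7 if N_1 >= 3 else 8  [with N_1=3]  = 7
N_3 = -2N_1 + N_2 + 6  [with N_1=3, N_2=7]  = 7
N_4 = -2N_2 - 2N_3 + 6  [with N_2=7, N_3=7]  = -22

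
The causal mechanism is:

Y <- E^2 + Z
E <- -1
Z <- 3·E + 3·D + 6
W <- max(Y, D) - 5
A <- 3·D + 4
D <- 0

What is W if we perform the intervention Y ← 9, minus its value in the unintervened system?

Intervening sets Y = 9 and removes its equation (Y <- E^2 + Z).
W = max(Y, D) - 5  [with Y=9, D=0]  = 4
Without intervention: Z = 3·E + 3·D + 6  [with E=-1, D=0]  = 3; Y = E^2 + Z  [with E=-1, Z=3]  = 4; W = max(Y, D) - 5  [with Y=4, D=0]  = -1.
Change = 4 − (-1) = 5.

5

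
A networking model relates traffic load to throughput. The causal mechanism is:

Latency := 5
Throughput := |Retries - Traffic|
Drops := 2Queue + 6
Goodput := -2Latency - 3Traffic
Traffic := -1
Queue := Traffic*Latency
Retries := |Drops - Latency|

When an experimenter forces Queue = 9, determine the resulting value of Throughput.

The intervention breaks the incoming arrows to Queue: Queue := Traffic*Latency no longer applies, and Queue = 9.
Drops = 2Queue + 6  [with Queue=9]  = 24
Retries = |Drops - Latency|  [with Drops=24, Latency=5]  = 19
Throughput = |Retries - Traffic|  [with Retries=19, Traffic=-1]  = 20

20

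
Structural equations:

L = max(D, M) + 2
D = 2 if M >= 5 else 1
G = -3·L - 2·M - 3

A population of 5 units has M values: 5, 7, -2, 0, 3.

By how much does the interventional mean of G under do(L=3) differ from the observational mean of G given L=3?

-7.2

Every unit gets L=3 under the intervention. G values become -22, -26, -8, -12, -18; E[G|do(L=3)] = -17.2.
Conditioning on L=3 selects the 2 unit(s) with M ∈ {-2, 0}. Their G values: -8, -12. Mean = -10.
Difference = -17.2 − (-10) = -7.2.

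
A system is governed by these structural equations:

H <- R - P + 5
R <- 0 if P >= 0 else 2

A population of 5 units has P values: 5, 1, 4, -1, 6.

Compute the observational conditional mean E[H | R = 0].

E[H|R=0] averages over only the 4 units with R=0 (P = 5, 1, 4, 6): H = 0, 4, 1, -1, mean 1.

1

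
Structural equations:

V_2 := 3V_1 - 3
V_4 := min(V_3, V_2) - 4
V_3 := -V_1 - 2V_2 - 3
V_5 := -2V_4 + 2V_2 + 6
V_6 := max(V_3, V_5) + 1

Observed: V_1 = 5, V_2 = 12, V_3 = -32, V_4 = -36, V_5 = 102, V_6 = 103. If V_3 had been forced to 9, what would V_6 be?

21

The intervention breaks the incoming arrows to V_3: V_3 := -V_1 - 2V_2 - 3 no longer applies, and V_3 = 9.
V_2 = 3V_1 - 3  [with V_1=5]  = 12
V_4 = min(V_3, V_2) - 4  [with V_3=9, V_2=12]  = 5
V_5 = -2V_4 + 2V_2 + 6  [with V_4=5, V_2=12]  = 20
V_6 = max(V_3, V_5) + 1  [with V_3=9, V_5=20]  = 21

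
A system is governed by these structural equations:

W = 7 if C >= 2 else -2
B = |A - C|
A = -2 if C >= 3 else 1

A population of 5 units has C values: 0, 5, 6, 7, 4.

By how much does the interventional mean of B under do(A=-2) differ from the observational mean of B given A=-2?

-1.1

Every unit gets A=-2 under the intervention. B values become 2, 7, 8, 9, 6; E[B|do(A=-2)] = 6.4.
Conditioning on A=-2 selects the 4 unit(s) with C ∈ {5, 6, 7, 4}. Their B values: 7, 8, 9, 6. Mean = 7.5.
Difference = 6.4 − 7.5 = -1.1.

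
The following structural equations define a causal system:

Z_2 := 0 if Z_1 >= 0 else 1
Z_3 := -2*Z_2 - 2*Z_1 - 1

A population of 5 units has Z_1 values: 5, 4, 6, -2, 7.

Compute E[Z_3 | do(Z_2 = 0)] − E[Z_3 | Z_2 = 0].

3

Under do(Z_2=0), Z_2's equation is replaced by Z_2=0 for every unit. Per-unit Z_3: -11, -9, -13, 3, -15. Mean = -9.
Observing Z_2=0 restricts to units where Z_2's equation naturally yields 0: Z_1 ∈ {5, 4, 6, 7}. In that subpopulation Z_3 = -11, -9, -13, -15, mean -12.
Difference = -9 − (-12) = 3.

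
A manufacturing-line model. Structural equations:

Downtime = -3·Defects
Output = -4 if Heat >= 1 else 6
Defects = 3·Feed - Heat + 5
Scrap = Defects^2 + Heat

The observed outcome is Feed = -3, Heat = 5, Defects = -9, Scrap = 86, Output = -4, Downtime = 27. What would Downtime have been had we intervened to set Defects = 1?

The intervention breaks the incoming arrows to Defects: Defects = 3·Feed - Heat + 5 no longer applies, and Defects = 1.
Downtime = -3·Defects  [with Defects=1]  = -3

-3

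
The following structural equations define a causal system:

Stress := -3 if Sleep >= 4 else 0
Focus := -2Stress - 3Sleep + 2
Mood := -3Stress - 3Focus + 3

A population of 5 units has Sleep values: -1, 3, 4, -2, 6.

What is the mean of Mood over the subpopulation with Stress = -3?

33

E[Mood|Stress=-3] averages over only the 2 units with Stress=-3 (Sleep = 4, 6): Mood = 24, 42, mean 33.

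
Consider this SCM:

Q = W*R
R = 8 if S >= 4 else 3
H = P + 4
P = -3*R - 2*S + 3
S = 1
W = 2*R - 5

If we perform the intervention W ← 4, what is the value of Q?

The intervention breaks the incoming arrows to W: W = 2*R - 5 no longer applies, and W = 4.
R = 8 if S >= 4 else 3  [with S=1]  = 3
Q = W*R  [with W=4, R=3]  = 12

12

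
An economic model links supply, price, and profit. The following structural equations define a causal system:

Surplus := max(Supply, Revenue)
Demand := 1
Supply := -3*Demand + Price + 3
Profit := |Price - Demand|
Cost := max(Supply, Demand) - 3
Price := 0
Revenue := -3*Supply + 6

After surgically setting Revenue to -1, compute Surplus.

0

Under do(Revenue=-1), the mechanism Revenue := -3*Supply + 6 is discarded; Revenue is fixed at -1.
Supply = -3*Demand + Price + 3  [with Demand=1, Price=0]  = 0
Surplus = max(Supply, Revenue)  [with Supply=0, Revenue=-1]  = 0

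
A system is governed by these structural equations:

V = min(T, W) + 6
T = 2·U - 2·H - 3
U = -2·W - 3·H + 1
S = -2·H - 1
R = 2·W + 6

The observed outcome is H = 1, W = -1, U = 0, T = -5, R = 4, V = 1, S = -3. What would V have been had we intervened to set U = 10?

The intervention breaks the incoming arrows to U: U = -2·W - 3·H + 1 no longer applies, and U = 10.
T = 2·U - 2·H - 3  [with U=10, H=1]  = 15
V = min(T, W) + 6  [with T=15, W=-1]  = 5

5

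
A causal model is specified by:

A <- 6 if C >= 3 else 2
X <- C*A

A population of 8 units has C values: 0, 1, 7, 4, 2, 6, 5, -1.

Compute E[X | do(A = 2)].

6

The intervention sets A=2 in all 8 units regardless of C. Recomputing X per unit gives 0, 2, 14, 8, 4, 12, 10, -2; average 6.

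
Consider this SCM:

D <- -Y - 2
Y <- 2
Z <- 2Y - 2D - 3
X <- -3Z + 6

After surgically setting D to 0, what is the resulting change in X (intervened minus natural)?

Under do(D=0), the mechanism D <- -Y - 2 is discarded; D is fixed at 0.
Z = 2Y - 2D - 3  [with Y=2, D=0]  = 1
X = -3Z + 6  [with Z=1]  = 3
Without intervention: D = -Y - 2  [with Y=2]  = -4; Z = 2Y - 2D - 3  [with Y=2, D=-4]  = 9; X = -3Z + 6  [with Z=9]  = -21.
Change = 3 − (-21) = 24.

24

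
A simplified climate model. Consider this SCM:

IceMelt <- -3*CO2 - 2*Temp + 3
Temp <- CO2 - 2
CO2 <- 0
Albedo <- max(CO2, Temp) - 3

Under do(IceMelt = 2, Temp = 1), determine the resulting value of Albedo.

-2

The joint intervention fixes IceMelt = 2, Temp = 1, removing each variable's own equation.
Albedo = max(CO2, Temp) - 3  [with CO2=0, Temp=1]  = -2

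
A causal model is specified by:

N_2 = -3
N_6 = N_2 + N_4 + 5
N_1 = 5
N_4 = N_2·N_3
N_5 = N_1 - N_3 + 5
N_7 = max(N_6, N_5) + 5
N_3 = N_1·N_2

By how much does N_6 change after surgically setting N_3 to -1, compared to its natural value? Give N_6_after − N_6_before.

-42

The intervention breaks the incoming arrows to N_3: N_3 = N_1·N_2 no longer applies, and N_3 = -1.
N_4 = N_2·N_3  [with N_2=-3, N_3=-1]  = 3
N_6 = N_2 + N_4 + 5  [with N_2=-3, N_4=3]  = 5
Without intervention: N_3 = N_1·N_2  [with N_1=5, N_2=-3]  = -15; N_4 = N_2·N_3  [with N_2=-3, N_3=-15]  = 45; N_6 = N_2 + N_4 + 5  [with N_2=-3, N_4=45]  = 47.
Change = 5 − 47 = -42.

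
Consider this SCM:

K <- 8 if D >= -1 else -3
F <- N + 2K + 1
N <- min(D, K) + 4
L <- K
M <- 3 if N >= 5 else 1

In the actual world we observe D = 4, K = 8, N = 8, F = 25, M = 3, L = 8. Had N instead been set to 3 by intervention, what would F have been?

20

The intervention breaks the incoming arrows to N: N <- min(D, K) + 4 no longer applies, and N = 3.
K = 8 if D >= -1 else -3  [with D=4]  = 8
F = N + 2K + 1  [with N=3, K=8]  = 20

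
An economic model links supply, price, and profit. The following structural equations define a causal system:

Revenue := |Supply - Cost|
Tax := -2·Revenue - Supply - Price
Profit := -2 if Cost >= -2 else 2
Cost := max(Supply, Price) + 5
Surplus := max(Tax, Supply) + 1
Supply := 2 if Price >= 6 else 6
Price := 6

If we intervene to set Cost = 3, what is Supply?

2

Under do(Cost=3), the mechanism Cost := max(Supply, Price) + 5 is discarded; Cost is fixed at 3.
Since Supply is not a descendant of the intervened variable, it is unaffected.
Supply = 2 if Price >= 6 else 6  [with Price=6]  = 2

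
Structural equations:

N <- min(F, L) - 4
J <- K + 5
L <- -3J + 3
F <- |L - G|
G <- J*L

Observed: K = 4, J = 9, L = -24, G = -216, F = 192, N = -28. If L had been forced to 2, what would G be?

18

The intervention breaks the incoming arrows to L: L <- -3J + 3 no longer applies, and L = 2.
J = K + 5  [with K=4]  = 9
G = J*L  [with J=9, L=2]  = 18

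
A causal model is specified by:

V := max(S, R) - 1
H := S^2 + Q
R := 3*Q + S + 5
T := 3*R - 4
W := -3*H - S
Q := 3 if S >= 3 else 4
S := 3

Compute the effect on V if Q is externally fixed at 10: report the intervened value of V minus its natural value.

do(Q=10) replaces the equation Q := 3 if S >= 3 else 4 with the constant Q = 10.
R = 3*Q + S + 5  [with Q=10, S=3]  = 38
V = max(S, R) - 1  [with S=3, R=38]  = 37
Without intervention: Q = 3 if S >= 3 else 4  [with S=3]  = 3; R = 3*Q + S + 5  [with Q=3, S=3]  = 17; V = max(S, R) - 1  [with S=3, R=17]  = 16.
Change = 37 − 16 = 21.

21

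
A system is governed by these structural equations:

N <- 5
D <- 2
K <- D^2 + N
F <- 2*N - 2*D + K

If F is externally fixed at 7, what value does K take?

Under do(F=7), the mechanism F <- 2*N - 2*D + K is discarded; F is fixed at 7.
Since K is not a descendant of the intervened variable, it is unaffected.
K = D^2 + N  [with D=2, N=5]  = 9

9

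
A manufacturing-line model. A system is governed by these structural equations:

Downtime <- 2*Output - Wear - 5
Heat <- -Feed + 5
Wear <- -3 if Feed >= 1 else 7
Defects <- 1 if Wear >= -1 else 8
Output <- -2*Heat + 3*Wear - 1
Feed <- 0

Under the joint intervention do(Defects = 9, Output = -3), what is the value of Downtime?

The joint intervention fixes Defects = 9, Output = -3, removing each variable's own equation.
Wear = -3 if Feed >= 1 else 7  [with Feed=0]  = 7
Downtime = 2*Output - Wear - 5  [with Output=-3, Wear=7]  = -18

-18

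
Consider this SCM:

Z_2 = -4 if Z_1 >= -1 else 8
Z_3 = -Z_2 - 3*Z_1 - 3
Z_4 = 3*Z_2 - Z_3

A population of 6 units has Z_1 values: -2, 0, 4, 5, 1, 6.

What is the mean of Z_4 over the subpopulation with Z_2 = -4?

-3.4

E[Z_4|Z_2=-4] averages over only the 5 units with Z_2=-4 (Z_1 = 0, 4, 5, 1, 6): Z_4 = -13, -1, 2, -10, 5, mean -3.4.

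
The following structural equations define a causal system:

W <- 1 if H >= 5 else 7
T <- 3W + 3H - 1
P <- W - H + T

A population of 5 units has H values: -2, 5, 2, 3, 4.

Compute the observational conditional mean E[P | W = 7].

E[P|W=7] averages over only the 4 units with W=7 (H = -2, 2, 3, 4): P = 23, 31, 33, 35, mean 30.5.

30.5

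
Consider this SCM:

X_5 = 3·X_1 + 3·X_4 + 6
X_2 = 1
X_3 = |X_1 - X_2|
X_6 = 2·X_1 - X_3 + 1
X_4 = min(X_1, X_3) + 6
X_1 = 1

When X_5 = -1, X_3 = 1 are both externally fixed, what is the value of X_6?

The joint intervention fixes X_5 = -1, X_3 = 1, removing each variable's own equation.
X_6 = 2·X_1 - X_3 + 1  [with X_1=1, X_3=1]  = 2

2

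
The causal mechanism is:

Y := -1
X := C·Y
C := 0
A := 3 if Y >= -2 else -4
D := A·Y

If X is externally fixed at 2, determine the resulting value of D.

do(X=2) replaces the equation X := C·Y with the constant X = 2.
D is not downstream of the intervention, so its value is determined by the original equations.
A = 3 if Y >= -2 else -4  [with Y=-1]  = 3
D = A·Y  [with A=3, Y=-1]  = -3

-3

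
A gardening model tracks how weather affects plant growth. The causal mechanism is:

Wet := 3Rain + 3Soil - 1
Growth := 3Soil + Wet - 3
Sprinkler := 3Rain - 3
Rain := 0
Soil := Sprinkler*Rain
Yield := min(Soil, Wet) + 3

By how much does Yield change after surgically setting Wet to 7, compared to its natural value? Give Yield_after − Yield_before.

Under do(Wet=7), the mechanism Wet := 3Rain + 3Soil - 1 is discarded; Wet is fixed at 7.
Sprinkler = 3Rain - 3  [with Rain=0]  = -3
Soil = Sprinkler*Rain  [with Sprinkler=-3, Rain=0]  = 0
Yield = min(Soil, Wet) + 3  [with Soil=0, Wet=7]  = 3
Without intervention: Sprinkler = 3Rain - 3  [with Rain=0]  = -3; Soil = Sprinkler*Rain  [with Sprinkler=-3, Rain=0]  = 0; Wet = 3Rain + 3Soil - 1  [with Rain=0, Soil=0]  = -1; Yield = min(Soil, Wet) + 3  [with Soil=0, Wet=-1]  = 2.
Change = 3 − 2 = 1.

1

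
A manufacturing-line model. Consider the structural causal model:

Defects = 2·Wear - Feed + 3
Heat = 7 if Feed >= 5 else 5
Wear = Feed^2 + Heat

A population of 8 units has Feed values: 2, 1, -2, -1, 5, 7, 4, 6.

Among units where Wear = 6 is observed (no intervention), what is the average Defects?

15

Observing Wear=6 restricts to units where Wear's equation naturally yields 6: Feed ∈ {1, -1}. In that subpopulation Defects = 14, 16, mean 15.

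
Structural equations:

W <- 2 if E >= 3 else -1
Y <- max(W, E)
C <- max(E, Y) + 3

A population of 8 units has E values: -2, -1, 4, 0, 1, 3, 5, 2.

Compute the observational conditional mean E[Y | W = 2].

Observing W=2 restricts to units where W's equation naturally yields 2: E ∈ {4, 3, 5}. In that subpopulation Y = 4, 3, 5, mean 4.

4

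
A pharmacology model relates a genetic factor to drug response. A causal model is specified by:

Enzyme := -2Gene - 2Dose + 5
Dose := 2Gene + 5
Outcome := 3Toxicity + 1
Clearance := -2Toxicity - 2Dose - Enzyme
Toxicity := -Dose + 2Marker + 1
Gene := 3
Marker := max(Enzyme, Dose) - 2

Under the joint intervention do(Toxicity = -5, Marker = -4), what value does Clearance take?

11

Setting Toxicity = -5, Marker = -4 by intervention discards those variables' equations.
Dose = 2Gene + 5  [with Gene=3]  = 11
Enzyme = -2Gene - 2Dose + 5  [with Gene=3, Dose=11]  = -23
Clearance = -2Toxicity - 2Dose - Enzyme  [with Toxicity=-5, Dose=11, Enzyme=-23]  = 11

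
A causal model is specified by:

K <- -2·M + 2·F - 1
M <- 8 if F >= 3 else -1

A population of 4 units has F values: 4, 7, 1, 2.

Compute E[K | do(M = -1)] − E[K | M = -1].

4

Under do(M=-1), M's equation is replaced by M=-1 for every unit. Per-unit K: 9, 15, 3, 5. Mean = 8.
E[K|M=-1] averages over only the 2 units with M=-1 (F = 1, 2): K = 3, 5, mean 4.
Difference = 8 − 4 = 4.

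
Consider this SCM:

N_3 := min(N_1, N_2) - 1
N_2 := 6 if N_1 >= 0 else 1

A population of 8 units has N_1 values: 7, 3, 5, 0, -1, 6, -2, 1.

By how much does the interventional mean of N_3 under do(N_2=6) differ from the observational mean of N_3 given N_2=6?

-1.25

The intervention sets N_2=6 in all 8 units regardless of N_1. Recomputing N_3 per unit gives 5, 2, 4, -1, -2, 5, -3, 0; average 1.25.
Observing N_2=6 restricts to units where N_2's equation naturally yields 6: N_1 ∈ {7, 3, 5, 0, 6, 1}. In that subpopulation N_3 = 5, 2, 4, -1, 5, 0, mean 2.5.
Difference = 1.25 − 2.5 = -1.25.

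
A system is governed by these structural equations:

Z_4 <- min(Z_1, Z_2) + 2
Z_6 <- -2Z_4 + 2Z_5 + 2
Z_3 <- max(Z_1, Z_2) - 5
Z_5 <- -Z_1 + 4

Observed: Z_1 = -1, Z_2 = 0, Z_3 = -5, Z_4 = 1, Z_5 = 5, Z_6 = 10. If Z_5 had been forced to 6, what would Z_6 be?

12

The intervention breaks the incoming arrows to Z_5: Z_5 <- -Z_1 + 4 no longer applies, and Z_5 = 6.
Z_4 = min(Z_1, Z_2) + 2  [with Z_1=-1, Z_2=0]  = 1
Z_6 = -2Z_4 + 2Z_5 + 2  [with Z_4=1, Z_5=6]  = 12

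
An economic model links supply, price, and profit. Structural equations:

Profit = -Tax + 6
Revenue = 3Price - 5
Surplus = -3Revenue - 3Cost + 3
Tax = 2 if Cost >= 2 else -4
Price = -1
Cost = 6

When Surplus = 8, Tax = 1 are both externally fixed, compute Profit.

Setting Surplus = 8, Tax = 1 by intervention discards those variables' equations.
Profit = -Tax + 6  [with Tax=1]  = 5

5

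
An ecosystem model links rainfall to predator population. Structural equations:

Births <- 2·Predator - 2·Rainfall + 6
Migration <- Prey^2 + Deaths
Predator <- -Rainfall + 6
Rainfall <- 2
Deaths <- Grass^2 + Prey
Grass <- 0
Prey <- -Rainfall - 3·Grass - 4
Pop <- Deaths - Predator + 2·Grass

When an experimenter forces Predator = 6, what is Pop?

-12

do(Predator=6) replaces the equation Predator <- -Rainfall + 6 with the constant Predator = 6.
Prey = -Rainfall - 3·Grass - 4  [with Rainfall=2, Grass=0]  = -6
Deaths = Grass^2 + Prey  [with Grass=0, Prey=-6]  = -6
Pop = Deaths - Predator + 2·Grass  [with Deaths=-6, Predator=6, Grass=0]  = -12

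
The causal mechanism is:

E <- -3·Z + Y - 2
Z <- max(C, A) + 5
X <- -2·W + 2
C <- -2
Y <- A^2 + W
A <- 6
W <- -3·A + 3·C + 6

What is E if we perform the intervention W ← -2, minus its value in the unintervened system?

The intervention breaks the incoming arrows to W: W <- -3·A + 3·C + 6 no longer applies, and W = -2.
Z = max(C, A) + 5  [with C=-2, A=6]  = 11
Y = A^2 + W  [with A=6, W=-2]  = 34
E = -3·Z + Y - 2  [with Z=11, Y=34]  = -1
Without intervention: W = -3·A + 3·C + 6  [with A=6, C=-2]  = -18; Z = max(C, A) + 5  [with C=-2, A=6]  = 11; Y = A^2 + W  [with A=6, W=-18]  = 18; E = -3·Z + Y - 2  [with Z=11, Y=18]  = -17.
Change = -1 − (-17) = 16.

16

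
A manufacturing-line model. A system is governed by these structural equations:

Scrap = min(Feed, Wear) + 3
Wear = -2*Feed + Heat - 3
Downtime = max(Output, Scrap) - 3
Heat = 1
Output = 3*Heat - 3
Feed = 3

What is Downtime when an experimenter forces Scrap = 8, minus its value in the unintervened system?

Under do(Scrap=8), the mechanism Scrap = min(Feed, Wear) + 3 is discarded; Scrap is fixed at 8.
Output = 3*Heat - 3  [with Heat=1]  = 0
Downtime = max(Output, Scrap) - 3  [with Output=0, Scrap=8]  = 5
Without intervention: Wear = -2*Feed + Heat - 3  [with Feed=3, Heat=1]  = -8; Scrap = min(Feed, Wear) + 3  [with Feed=3, Wear=-8]  = -5; Output = 3*Heat - 3  [with Heat=1]  = 0; Downtime = max(Output, Scrap) - 3  [with Output=0, Scrap=-5]  = -3.
Change = 5 − (-3) = 8.

8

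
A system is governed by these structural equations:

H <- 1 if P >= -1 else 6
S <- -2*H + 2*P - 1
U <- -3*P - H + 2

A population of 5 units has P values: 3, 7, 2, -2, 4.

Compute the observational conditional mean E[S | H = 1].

E[S|H=1] averages over only the 4 units with H=1 (P = 3, 7, 2, 4): S = 3, 11, 1, 5, mean 5.

5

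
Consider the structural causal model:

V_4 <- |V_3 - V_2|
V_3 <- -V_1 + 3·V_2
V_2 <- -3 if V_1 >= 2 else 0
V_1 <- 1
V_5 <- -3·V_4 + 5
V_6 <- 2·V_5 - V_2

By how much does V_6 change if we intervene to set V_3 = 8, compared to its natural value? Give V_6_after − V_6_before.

-42

The intervention breaks the incoming arrows to V_3: V_3 <- -V_1 + 3·V_2 no longer applies, and V_3 = 8.
V_2 = -3 if V_1 >= 2 else 0  [with V_1=1]  = 0
V_4 = |V_3 - V_2|  [with V_3=8, V_2=0]  = 8
V_5 = -3·V_4 + 5  [with V_4=8]  = -19
V_6 = 2·V_5 - V_2  [with V_5=-19, V_2=0]  = -38
Without intervention: V_2 = -3 if V_1 >= 2 else 0  [with V_1=1]  = 0; V_3 = -V_1 + 3·V_2  [with V_1=1, V_2=0]  = -1; V_4 = |V_3 - V_2|  [with V_3=-1, V_2=0]  = 1; V_5 = -3·V_4 + 5  [with V_4=1]  = 2; V_6 = 2·V_5 - V_2  [with V_5=2, V_2=0]  = 4.
Change = -38 − 4 = -42.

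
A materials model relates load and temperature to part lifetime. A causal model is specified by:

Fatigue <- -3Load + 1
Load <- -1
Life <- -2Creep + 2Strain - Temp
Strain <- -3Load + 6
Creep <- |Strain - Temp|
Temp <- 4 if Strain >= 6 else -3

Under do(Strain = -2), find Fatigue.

4

do(Strain=-2) replaces the equation Strain <- -3Load + 6 with the constant Strain = -2.
Since Fatigue is not a descendant of the intervened variable, it is unaffected.
Fatigue = -3Load + 1  [with Load=-1]  = 4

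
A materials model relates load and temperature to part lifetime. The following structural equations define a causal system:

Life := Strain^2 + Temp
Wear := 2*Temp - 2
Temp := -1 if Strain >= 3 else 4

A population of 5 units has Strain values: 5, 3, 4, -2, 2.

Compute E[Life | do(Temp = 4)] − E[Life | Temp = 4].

The intervention sets Temp=4 in all 5 units regardless of Strain. Recomputing Life per unit gives 29, 13, 20, 8, 8; average 15.6.
E[Life|Temp=4] averages over only the 2 units with Temp=4 (Strain = -2, 2): Life = 8, 8, mean 8.
Difference = 15.6 − 8 = 7.6.

7.6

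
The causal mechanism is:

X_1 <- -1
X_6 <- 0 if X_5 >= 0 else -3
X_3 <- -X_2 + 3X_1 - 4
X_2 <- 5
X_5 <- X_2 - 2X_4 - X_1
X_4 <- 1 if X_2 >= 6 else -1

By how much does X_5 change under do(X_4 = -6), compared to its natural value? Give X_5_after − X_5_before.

10

Intervening sets X_4 = -6 and removes its equation (X_4 <- 1 if X_2 >= 6 else -1).
X_5 = X_2 - 2X_4 - X_1  [with X_2=5, X_4=-6, X_1=-1]  = 18
Without intervention: X_4 = 1 if X_2 >= 6 else -1  [with X_2=5]  = -1; X_5 = X_2 - 2X_4 - X_1  [with X_2=5, X_4=-1, X_1=-1]  = 8.
Change = 18 − 8 = 10.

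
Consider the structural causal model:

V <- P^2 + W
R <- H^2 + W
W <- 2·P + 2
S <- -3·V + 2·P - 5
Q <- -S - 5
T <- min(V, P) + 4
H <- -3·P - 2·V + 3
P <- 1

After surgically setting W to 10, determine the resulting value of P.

1

Under do(W=10), the mechanism W <- 2·P + 2 is discarded; W is fixed at 10.
P is not downstream of the intervention, so its value is determined by the original equations.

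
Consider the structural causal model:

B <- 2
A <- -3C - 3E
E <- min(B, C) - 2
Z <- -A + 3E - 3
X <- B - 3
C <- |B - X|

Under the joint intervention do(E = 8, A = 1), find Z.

The joint intervention fixes E = 8, A = 1, removing each variable's own equation.
Z = -A + 3E - 3  [with A=1, E=8]  = 20

20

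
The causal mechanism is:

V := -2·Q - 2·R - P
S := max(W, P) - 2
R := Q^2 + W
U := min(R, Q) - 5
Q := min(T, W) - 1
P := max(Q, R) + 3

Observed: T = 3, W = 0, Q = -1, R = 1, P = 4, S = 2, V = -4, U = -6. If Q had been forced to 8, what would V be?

The intervention breaks the incoming arrows to Q: Q := min(T, W) - 1 no longer applies, and Q = 8.
R = Q^2 + W  [with Q=8, W=0]  = 64
P = max(Q, R) + 3  [with Q=8, R=64]  = 67
V = -2·Q - 2·R - P  [with Q=8, R=64, P=67]  = -211

-211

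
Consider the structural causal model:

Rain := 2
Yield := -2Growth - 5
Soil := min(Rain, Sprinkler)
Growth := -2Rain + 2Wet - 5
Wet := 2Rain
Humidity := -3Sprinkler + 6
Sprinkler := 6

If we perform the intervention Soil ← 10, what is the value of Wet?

The intervention breaks the incoming arrows to Soil: Soil := min(Rain, Sprinkler) no longer applies, and Soil = 10.
Wet is not downstream of the intervention, so its value is determined by the original equations.
Wet = 2Rain  [with Rain=2]  = 4

4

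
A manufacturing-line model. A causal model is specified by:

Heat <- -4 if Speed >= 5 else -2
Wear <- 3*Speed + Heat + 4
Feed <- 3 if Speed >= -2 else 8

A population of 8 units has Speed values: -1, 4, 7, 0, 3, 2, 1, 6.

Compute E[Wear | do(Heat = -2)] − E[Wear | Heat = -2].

Every unit gets Heat=-2 under the intervention. Wear values become -1, 14, 23, 2, 11, 8, 5, 20; E[Wear|do(Heat=-2)] = 10.25.
Conditioning on Heat=-2 selects the 6 unit(s) with Speed ∈ {-1, 4, 0, 3, 2, 1}. Their Wear values: -1, 14, 2, 11, 8, 5. Mean = 6.5.
Difference = 10.25 − 6.5 = 3.75.

3.75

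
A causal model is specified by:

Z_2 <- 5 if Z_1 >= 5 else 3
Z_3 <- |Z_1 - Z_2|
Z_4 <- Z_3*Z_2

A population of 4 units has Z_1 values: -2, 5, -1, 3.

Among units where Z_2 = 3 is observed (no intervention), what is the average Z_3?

E[Z_3|Z_2=3] averages over only the 3 units with Z_2=3 (Z_1 = -2, -1, 3): Z_3 = 5, 4, 0, mean 3.

3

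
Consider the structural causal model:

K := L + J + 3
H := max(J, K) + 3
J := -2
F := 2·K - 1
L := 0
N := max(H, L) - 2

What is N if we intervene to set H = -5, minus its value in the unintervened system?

-4

Intervening sets H = -5 and removes its equation (H := max(J, K) + 3).
N = max(H, L) - 2  [with H=-5, L=0]  = -2
Without intervention: K = L + J + 3  [with L=0, J=-2]  = 1; H = max(J, K) + 3  [with J=-2, K=1]  = 4; N = max(H, L) - 2  [with H=4, L=0]  = 2.
Change = -2 − 2 = -4.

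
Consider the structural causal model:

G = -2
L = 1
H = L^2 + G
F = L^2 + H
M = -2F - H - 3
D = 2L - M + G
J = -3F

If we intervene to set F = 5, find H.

-1

Under do(F=5), the mechanism F = L^2 + H is discarded; F is fixed at 5.
Since H is not a descendant of the intervened variable, it is unaffected.
H = L^2 + G  [with L=1, G=-2]  = -1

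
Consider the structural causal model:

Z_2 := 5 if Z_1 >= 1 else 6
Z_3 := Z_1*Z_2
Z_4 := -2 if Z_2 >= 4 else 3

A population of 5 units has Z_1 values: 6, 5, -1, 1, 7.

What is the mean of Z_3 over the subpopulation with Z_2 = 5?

E[Z_3|Z_2=5] averages over only the 4 units with Z_2=5 (Z_1 = 6, 5, 1, 7): Z_3 = 30, 25, 5, 35, mean 23.75.

23.75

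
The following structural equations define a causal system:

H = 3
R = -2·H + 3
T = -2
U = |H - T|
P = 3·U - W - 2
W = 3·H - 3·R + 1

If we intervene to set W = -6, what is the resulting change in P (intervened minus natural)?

The intervention breaks the incoming arrows to W: W = 3·H - 3·R + 1 no longer applies, and W = -6.
U = |H - T|  [with H=3, T=-2]  = 5
P = 3·U - W - 2  [with U=5, W=-6]  = 19
Without intervention: R = -2·H + 3  [with H=3]  = -3; U = |H - T|  [with H=3, T=-2]  = 5; W = 3·H - 3·R + 1  [with H=3, R=-3]  = 19; P = 3·U - W - 2  [with U=5, W=19]  = -6.
Change = 19 − (-6) = 25.

25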